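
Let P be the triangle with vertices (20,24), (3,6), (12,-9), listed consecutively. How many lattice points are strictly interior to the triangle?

207

Using the shoelace formula, 2A = |(20·6 − 3·24) + (3·(-9) − 12·6) + (12·24 − 20·(-9))| = 417, so the area is 208.5.
Summing gcd(|Δx|,|Δy|) over the edges gives the boundary count: gcd(17,18) + gcd(9,15) + gcd(8,33) = 1+3+1 = 5.
By Pick's theorem A = I + B/2 − 1, so I = 208.5 − 5/2 + 1 = 207.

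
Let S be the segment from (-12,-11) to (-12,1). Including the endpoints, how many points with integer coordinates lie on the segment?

13

The number of lattice points on a segment between lattice points is gcd(|Δx|,|Δy|) + 1 = gcd(0,12) + 1 = 12 + 1 = 13.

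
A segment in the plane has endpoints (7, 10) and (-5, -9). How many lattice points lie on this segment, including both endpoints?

The number of lattice points on a segment between lattice points is gcd(|Δx|,|Δy|) + 1 = gcd(12,19) + 1 = 1 + 1 = 2.

2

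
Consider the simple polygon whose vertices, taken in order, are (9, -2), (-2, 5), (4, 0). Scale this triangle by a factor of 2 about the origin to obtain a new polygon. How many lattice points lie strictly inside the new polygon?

24

Using the shoelace formula, 2A = |(9·5 − (-2)·(-2)) + ((-2)·0 − 4·5) + (4·(-2) − 9·0)| = 13, so the area is 13/2.
The number of boundary lattice points is Σ gcd(|Δx|,|Δy|) = gcd(11,7) + gcd(6,5) + gcd(5,2) = 1+1+1 = 3.
Scaling by 2 multiplies the area by 2² = 4 (so the new area is 26) and multiplies the boundary lattice-point count by 2, giving 6.
By Pick's theorem, the interior count of the dilated polygon is 26 − 6/2 + 1 = 24.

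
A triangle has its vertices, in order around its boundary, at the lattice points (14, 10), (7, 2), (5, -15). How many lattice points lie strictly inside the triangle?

51

By the shoelace formula, twice the signed area is |[14·2 − 7·10] + [7·(-15) − 5·2] + [5·10 − 14·(-15)]| = 103, so the area is 51.5.
Summing gcd(|Δx|,|Δy|) over the edges gives the boundary count: gcd(7,8) + gcd(2,17) + gcd(9,25) = 1+1+1 = 3.
Pick's theorem gives I = A − B/2 + 1 = 51.5 − 3/2 + 1 = 51.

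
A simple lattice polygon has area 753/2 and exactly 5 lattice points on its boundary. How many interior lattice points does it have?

From Pick's theorem, I = A − B/2 + 1 = 753/2 − 5/2 + 1 = 375.

375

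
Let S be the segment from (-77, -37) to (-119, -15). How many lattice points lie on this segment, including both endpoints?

3

The number of lattice points on a segment between lattice points is gcd(|Δx|,|Δy|) + 1 = gcd(42,22) + 1 = 2 + 1 = 3.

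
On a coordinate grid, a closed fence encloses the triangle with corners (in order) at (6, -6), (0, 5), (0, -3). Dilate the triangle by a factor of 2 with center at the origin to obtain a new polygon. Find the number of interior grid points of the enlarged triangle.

By the shoelace formula, twice the signed area is |(6·5 − 0·(-6)) + (0·(-3) − 0·5) + (0·(-6) − 6·(-3))| = 48, so the area is 24.
Along each edge there are gcd(|Δx|,|Δy|)+1 lattice points, so counting each shared vertex once the boundary has gcd(6,11) + gcd(0,8) + gcd(6,3) = 1+8+3 = 12.
Scaling by 2 multiplies the area by 2² = 4 (so the new area is 96) and multiplies the boundary lattice-point count by 2, giving 24.
By Pick's theorem, the interior count of the dilated polygon is 96 − 24/2 + 1 = 85.

85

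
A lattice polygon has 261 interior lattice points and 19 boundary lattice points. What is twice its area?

By Pick's theorem, A = I + B/2 − 1 = 261 + 19/2 − 1 = 539/2.
Hence 2A = 539.

539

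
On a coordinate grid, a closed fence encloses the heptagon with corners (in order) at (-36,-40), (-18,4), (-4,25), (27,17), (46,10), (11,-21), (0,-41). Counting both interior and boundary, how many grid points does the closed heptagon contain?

2786

The shoelace formula gives twice the area as |[(-36)·4 − (-18)·(-40)] + [(-18)·25 − (-4)·4] + [(-4)·17 − 27·25] + [27·10 − 46·17] + [46·(-21) − 11·10] + [11·(-41) − 0·(-21)] + [0·(-40) − (-36)·(-41)]| = 5556, so the area is 2778.
Summing gcd(|Δx|,|Δy|) over the edges gives the boundary count: gcd(18,44) + gcd(14,21) + gcd(31,8) + gcd(19,7) + gcd(35,31) + gcd(11,20) + gcd(36,1) = 2+7+1+1+1+1+1 = 14.
Pick's theorem gives I = A − B/2 + 1 = 2778 − 14/2 + 1 = 2772, so the closed region contains I + B = 2772 + 14 = 2786 lattice points.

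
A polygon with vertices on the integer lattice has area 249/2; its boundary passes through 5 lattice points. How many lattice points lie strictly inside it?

Pick's theorem A = I + B/2 − 1 rearranges to I = A − B/2 + 1 = 249/2 − 5/2 + 1 = 123.

123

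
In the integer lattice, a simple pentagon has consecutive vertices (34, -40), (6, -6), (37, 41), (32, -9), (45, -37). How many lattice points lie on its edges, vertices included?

Along each edge there are gcd(|Δx|,|Δy|)+1 lattice points, so counting each shared vertex once the boundary has gcd(28,34) + gcd(31,47) + gcd(5,50) + gcd(13,28) + gcd(11,3) = 2+1+5+1+1 = 10.

10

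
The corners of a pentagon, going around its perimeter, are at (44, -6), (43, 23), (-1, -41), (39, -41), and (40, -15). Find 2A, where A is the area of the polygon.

2645

The shoelace formula gives twice the area as |[44·23 − 43·(-6)] + [43·(-41) − (-1)·23] + [(-1)·(-41) − 39·(-41)] + [39·(-15) − 40·(-41)] + [40·(-6) − 44·(-15)]| = 2645, so the area is 2645/2.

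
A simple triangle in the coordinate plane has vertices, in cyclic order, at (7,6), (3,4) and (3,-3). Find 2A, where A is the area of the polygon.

The shoelace formula gives twice the area as |[7·4 − 3·6] + [3·(-3) − 3·4] + [3·6 − 7·(-3)]| = 28, so the area is 14.

28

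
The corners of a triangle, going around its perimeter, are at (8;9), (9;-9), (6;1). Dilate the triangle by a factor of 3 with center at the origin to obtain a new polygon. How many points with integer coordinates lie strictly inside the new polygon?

The shoelace formula gives twice the area as |[8·(-9) − 9·9] + [9·1 − 6·(-9)] + [6·9 − 8·1]| = 44, so the area is 22.
Summing gcd(|Δx|,|Δy|) over the edges gives the boundary count: gcd(1,18) + gcd(3,10) + gcd(2,8) = 1+1+2 = 4.
Scaling by 3 multiplies the area by 3² = 9 (so the new area is 198) and multiplies the boundary lattice-point count by 3, giving 12.
By Pick's theorem, the interior count of the dilated polygon is 198 − 12/2 + 1 = 193.

193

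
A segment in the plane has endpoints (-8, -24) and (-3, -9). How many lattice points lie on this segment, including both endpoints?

The number of lattice points on a segment between lattice points is gcd(|Δx|,|Δy|) + 1 = gcd(5,15) + 1 = 5 + 1 = 6.

6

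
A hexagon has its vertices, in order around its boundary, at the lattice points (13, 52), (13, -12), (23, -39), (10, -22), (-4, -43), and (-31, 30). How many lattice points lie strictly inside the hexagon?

The shoelace formula gives twice the area as |[13·(-12) − 13·52] + [13·(-39) − 23·(-12)] + [23·(-22) − 10·(-39)] + [10·(-43) − (-4)·(-22)] + [(-4)·30 − (-31)·(-43)] + [(-31)·52 − 13·30]| = 5152, so the area is 2576.
Along each edge there are gcd(|Δx|,|Δy|)+1 lattice points, so counting each shared vertex once the boundary has gcd(0,64) + gcd(10,27) + gcd(13,17) + gcd(14,21) + gcd(27,73) + gcd(44,22) = 64+1+1+7+1+22 = 96.
By Pick's theorem A = I + B/2 − 1, so I = 2576 − 96/2 + 1 = 2529.

2529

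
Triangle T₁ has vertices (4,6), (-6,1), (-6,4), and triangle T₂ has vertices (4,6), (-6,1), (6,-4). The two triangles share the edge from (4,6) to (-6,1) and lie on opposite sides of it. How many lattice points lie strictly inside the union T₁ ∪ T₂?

The union is the simple quadrilateral with vertices (4,6), (-6,4), (-6,1), (6,-4) in order.
The shoelace formula gives twice the area as |(4·4 − (-6)·6) + ((-6)·1 − (-6)·4) + ((-6)·(-4) − 6·1) + (6·6 − 4·(-4))| = 140, so the area is 70.
Summing gcd(|Δx|,|Δy|) over the edges gives the boundary count: gcd(10,2) + gcd(0,3) + gcd(12,5) + gcd(2,10) = 2+3+1+2 = 8.
By Pick's theorem I = A − B/2 + 1 = 70 − 8/2 + 1 = 67.

67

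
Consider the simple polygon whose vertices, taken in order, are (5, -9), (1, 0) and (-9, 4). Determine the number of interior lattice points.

Using the shoelace formula, 2A = |(5·0 − 1·(-9)) + (1·4 − (-9)·0) + ((-9)·(-9) − 5·4)| = 74, so the area is 37.
The number of boundary lattice points is Σ gcd(|Δx|,|Δy|) = gcd(4,9) + gcd(10,4) + gcd(14,13) = 1+2+1 = 4.
Pick's theorem gives I = A − B/2 + 1 = 37 − 4/2 + 1 = 36.

36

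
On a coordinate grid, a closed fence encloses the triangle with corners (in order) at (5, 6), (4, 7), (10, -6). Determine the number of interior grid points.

3

By the shoelace formula, twice the signed area is |(5·7 − 4·6) + (4·(-6) − 10·7) + (10·6 − 5·(-6))| = 7, so the area is 3.5.
The number of boundary lattice points is Σ gcd(|Δx|,|Δy|) = gcd(1,1) + gcd(6,13) + gcd(5,12) = 1+1+1 = 3.
By Pick's theorem A = I + B/2 − 1, so I = 3.5 − 3/2 + 1 = 3.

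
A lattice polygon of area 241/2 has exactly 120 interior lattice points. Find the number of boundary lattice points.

3

Pick's theorem gives A = I + B/2 − 1, so B = 2(A − I + 1) = 2(241/2 − 120 + 1) = 3.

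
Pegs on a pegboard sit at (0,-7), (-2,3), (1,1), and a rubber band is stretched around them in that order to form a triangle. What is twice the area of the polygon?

By the shoelace formula, twice the signed area is |[0·3 − (-2)·(-7)] + [(-2)·1 − 1·3] + [1·(-7) − 0·1]| = 26, so the area is 13.

26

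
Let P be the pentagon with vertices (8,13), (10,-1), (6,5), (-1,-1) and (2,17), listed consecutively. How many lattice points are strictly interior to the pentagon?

100

By the shoelace formula, twice the signed area is |(8·(-1) − 10·13) + (10·5 − 6·(-1)) + (6·(-1) − (-1)·5) + ((-1)·17 − 2·(-1)) + (2·13 − 8·17)| = 208, so the area is 104.
The number of boundary lattice points is Σ gcd(|Δx|,|Δy|) = gcd(2,14) + gcd(4,6) + gcd(7,6) + gcd(3,18) + gcd(6,4) = 2+2+1+3+2 = 10.
Pick's theorem gives I = A − B/2 + 1 = 104 − 10/2 + 1 = 100.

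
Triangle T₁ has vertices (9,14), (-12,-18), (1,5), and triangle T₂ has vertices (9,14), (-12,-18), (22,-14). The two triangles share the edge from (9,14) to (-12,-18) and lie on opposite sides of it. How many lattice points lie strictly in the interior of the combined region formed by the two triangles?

The union is the simple quadrilateral with vertices (9,14), (1,5), (-12,-18), (22,-14) in order.
The shoelace formula gives twice the area as |(9·5 − 1·14) + (1·(-18) − (-12)·5) + ((-12)·(-14) − 22·(-18)) + (22·14 − 9·(-14))| = 1071, so the area is 1071/2.
The number of boundary lattice points is Σ gcd(|Δx|,|Δy|) = gcd(8,9) + gcd(13,23) + gcd(34,4) + gcd(13,28) = 1+1+2+1 = 5.
By Pick's theorem I = A − B/2 + 1 = 1071/2 − 5/2 + 1 = 534.

534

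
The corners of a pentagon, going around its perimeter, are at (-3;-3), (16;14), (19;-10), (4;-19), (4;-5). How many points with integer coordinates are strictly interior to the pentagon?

Using the shoelace formula, 2A = |[(-3)·14 − 16·(-3)] + [16·(-10) − 19·14] + [19·(-19) − 4·(-10)] + [4·(-5) − 4·(-19)] + [4·(-3) − (-3)·(-5)]| = 712, so the area is 356.
The number of boundary lattice points is Σ gcd(|Δx|,|Δy|) = gcd(19,17) + gcd(3,24) + gcd(15,9) + gcd(0,14) + gcd(7,2) = 1+3+3+14+1 = 22.
By Pick's theorem A = I + B/2 − 1, so I = 356 − 22/2 + 1 = 346.

346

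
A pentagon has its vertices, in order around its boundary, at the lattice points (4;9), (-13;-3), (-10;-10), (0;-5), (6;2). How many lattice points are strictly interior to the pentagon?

162

By the shoelace formula, twice the signed area is |(4·(-3) − (-13)·9) + ((-13)·(-10) − (-10)·(-3)) + ((-10)·(-5) − 0·(-10)) + (0·2 − 6·(-5)) + (6·9 − 4·2)| = 331, so the area is 165.5.
Along each edge there are gcd(|Δx|,|Δy|)+1 lattice points, so counting each shared vertex once the boundary has gcd(17,12) + gcd(3,7) + gcd(10,5) + gcd(6,7) + gcd(2,7) = 1+1+5+1+1 = 9.
Pick's theorem gives I = A − B/2 + 1 = 165.5 − 9/2 + 1 = 162.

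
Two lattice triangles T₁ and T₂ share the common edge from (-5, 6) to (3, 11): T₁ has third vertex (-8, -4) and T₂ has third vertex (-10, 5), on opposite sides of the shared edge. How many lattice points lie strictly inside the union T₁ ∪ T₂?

40

The union is the simple quadrilateral with vertices (-5, 6), (-8, -4), (3, 11), (-10, 5) in order.
The shoelace formula gives twice the area as |((-5)·(-4) − (-8)·6) + ((-8)·11 − 3·(-4)) + (3·5 − (-10)·11) + ((-10)·6 − (-5)·5)| = 82, so the area is 41.
The number of boundary lattice points is Σ gcd(|Δx|,|Δy|) = gcd(3,10) + gcd(11,15) + gcd(13,6) + gcd(5,1) = 1+1+1+1 = 4.
By Pick's theorem I = A − B/2 + 1 = 41 − 4/2 + 1 = 40.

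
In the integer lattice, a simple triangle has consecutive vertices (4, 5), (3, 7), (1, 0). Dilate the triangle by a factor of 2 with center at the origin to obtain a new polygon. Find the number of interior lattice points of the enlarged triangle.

20

Using the shoelace formula, 2A = |[4·7 − 3·5] + [3·0 − 1·7] + [1·5 − 4·0]| = 11, so the area is 11/2.
Along each edge there are gcd(|Δx|,|Δy|)+1 lattice points, so counting each shared vertex once the boundary has gcd(1,2) + gcd(2,7) + gcd(3,5) = 1+1+1 = 3.
Scaling by 2 multiplies the area by 2² = 4 (so the new area is 22) and multiplies the boundary lattice-point count by 2, giving 6.
By Pick's theorem, the interior count of the dilated polygon is 22 − 6/2 + 1 = 20.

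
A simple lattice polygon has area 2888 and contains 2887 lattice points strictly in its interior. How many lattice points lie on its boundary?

4

Pick's theorem gives A = I + B/2 − 1, so B = 2(A − I + 1) = 2(2888 − 2887 + 1) = 4.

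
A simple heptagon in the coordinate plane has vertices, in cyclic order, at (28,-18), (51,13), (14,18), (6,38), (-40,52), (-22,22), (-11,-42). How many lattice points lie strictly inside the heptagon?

The shoelace formula gives twice the area as |(28·13 − 51·(-18)) + (51·18 − 14·13) + (14·38 − 6·18) + (6·52 − (-40)·38) + ((-40)·22 − (-22)·52) + ((-22)·(-42) − (-11)·22) + ((-11)·(-18) − 28·(-42))| = 7078, so the area is 3539.
Summing gcd(|Δx|,|Δy|) over the edges gives the boundary count: gcd(23,31) + gcd(37,5) + gcd(8,20) + gcd(46,14) + gcd(18,30) + gcd(11,64) + gcd(39,24) = 1+1+4+2+6+1+3 = 18.
By Pick's theorem A = I + B/2 − 1, so I = 3539 − 18/2 + 1 = 3531.

3531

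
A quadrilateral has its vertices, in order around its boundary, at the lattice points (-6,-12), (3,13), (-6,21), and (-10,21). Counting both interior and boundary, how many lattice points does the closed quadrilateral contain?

219

By the shoelace formula, twice the signed area is |((-6)·13 − 3·(-12)) + (3·21 − (-6)·13) + ((-6)·21 − (-10)·21) + ((-10)·(-12) − (-6)·21)| = 429, so the area is 429/2.
Along each edge there are gcd(|Δx|,|Δy|)+1 lattice points, so counting each shared vertex once the boundary has gcd(9,25) + gcd(9,8) + gcd(4,0) + gcd(4,33) = 1+1+4+1 = 7.
Pick's theorem gives I = A − B/2 + 1 = 429/2 − 7/2 + 1 = 212, so the closed region contains I + B = 212 + 7 = 219 lattice points.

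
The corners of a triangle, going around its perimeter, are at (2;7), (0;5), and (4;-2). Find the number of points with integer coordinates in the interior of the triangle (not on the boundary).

By the shoelace formula, twice the signed area is |[2·5 − 0·7] + [0·(-2) − 4·5] + [4·7 − 2·(-2)]| = 22, so the area is 11.
Along each edge there are gcd(|Δx|,|Δy|)+1 lattice points, so counting each shared vertex once the boundary has gcd(2,2) + gcd(4,7) + gcd(2,9) = 2+1+1 = 4.
By Pick's theorem A = I + B/2 − 1, so I = 11 − 4/2 + 1 = 10.

10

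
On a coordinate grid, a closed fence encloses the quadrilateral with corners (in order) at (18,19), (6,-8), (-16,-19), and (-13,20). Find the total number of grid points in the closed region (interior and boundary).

Using the shoelace formula, 2A = |(18·(-8) − 6·19) + (6·(-19) − (-16)·(-8)) + ((-16)·20 − (-13)·(-19)) + ((-13)·19 − 18·20)| = 1674, so the area is 837.
Summing gcd(|Δx|,|Δy|) over the edges gives the boundary count: gcd(12,27) + gcd(22,11) + gcd(3,39) + gcd(31,1) = 3+11+3+1 = 18.
Pick's theorem gives I = A − B/2 + 1 = 837 − 18/2 + 1 = 829, so the closed region contains I + B = 829 + 18 = 847 lattice points.

847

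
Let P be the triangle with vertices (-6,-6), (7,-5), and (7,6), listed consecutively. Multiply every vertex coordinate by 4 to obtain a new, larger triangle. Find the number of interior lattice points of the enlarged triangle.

By the shoelace formula, twice the signed area is |((-6)·(-5) − 7·(-6)) + (7·6 − 7·(-5)) + (7·(-6) − (-6)·6)| = 143, so the area is 71.5.
The number of boundary lattice points is Σ gcd(|Δx|,|Δy|) = gcd(13,1) + gcd(0,11) + gcd(13,12) = 1+11+1 = 13.
Scaling by 4 multiplies the area by 4² = 16 (so the new area is 1144) and multiplies the boundary lattice-point count by 4, giving 52.
By Pick's theorem, the interior count of the dilated polygon is 1144 − 52/2 + 1 = 1119.

1119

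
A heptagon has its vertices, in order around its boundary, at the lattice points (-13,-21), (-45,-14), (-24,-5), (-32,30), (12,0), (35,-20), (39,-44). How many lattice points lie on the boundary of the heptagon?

13

Along each edge there are gcd(|Δx|,|Δy|)+1 lattice points, so counting each shared vertex once the boundary has gcd(32,7) + gcd(21,9) + gcd(8,35) + gcd(44,30) + gcd(23,20) + gcd(4,24) + gcd(52,23) = 1+3+1+2+1+4+1 = 13.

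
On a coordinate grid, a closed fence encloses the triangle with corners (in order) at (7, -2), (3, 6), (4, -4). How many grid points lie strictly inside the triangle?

14

Using the shoelace formula, 2A = |[7·6 − 3·(-2)] + [3·(-4) − 4·6] + [4·(-2) − 7·(-4)]| = 32, so the area is 16.
The number of boundary lattice points is Σ gcd(|Δx|,|Δy|) = gcd(4,8) + gcd(1,10) + gcd(3,2) = 4+1+1 = 6.
Pick's theorem gives I = A − B/2 + 1 = 16 − 6/2 + 1 = 14.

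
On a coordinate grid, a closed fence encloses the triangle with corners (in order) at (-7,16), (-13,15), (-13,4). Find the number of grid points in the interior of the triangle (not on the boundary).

Using the shoelace formula, 2A = |((-7)·15 − (-13)·16) + ((-13)·4 − (-13)·15) + ((-13)·16 − (-7)·4)| = 66, so the area is 33.
Summing gcd(|Δx|,|Δy|) over the edges gives the boundary count: gcd(6,1) + gcd(0,11) + gcd(6,12) = 1+11+6 = 18.
By Pick's theorem A = I + B/2 − 1, so I = 33 − 18/2 + 1 = 25.

25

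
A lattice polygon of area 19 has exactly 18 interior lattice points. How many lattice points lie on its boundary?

Pick's theorem gives A = I + B/2 − 1, so B = 2(A − I + 1) = 2(19 − 18 + 1) = 4.

4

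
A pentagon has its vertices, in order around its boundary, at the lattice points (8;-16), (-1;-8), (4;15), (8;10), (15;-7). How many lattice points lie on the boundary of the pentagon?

5

The number of boundary lattice points is Σ gcd(|Δx|,|Δy|) = gcd(9,8) + gcd(5,23) + gcd(4,5) + gcd(7,17) + gcd(7,9) = 1+1+1+1+1 = 5.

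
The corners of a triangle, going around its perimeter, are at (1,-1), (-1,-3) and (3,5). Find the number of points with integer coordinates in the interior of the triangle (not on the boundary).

By the shoelace formula, twice the signed area is |(1·(-3) − (-1)·(-1)) + ((-1)·5 − 3·(-3)) + (3·(-1) − 1·5)| = 8, so the area is 4.
Summing gcd(|Δx|,|Δy|) over the edges gives the boundary count: gcd(2,2) + gcd(4,8) + gcd(2,6) = 2+4+2 = 8.
By Pick's theorem A = I + B/2 − 1, so I = 4 − 8/2 + 1 = 1.

1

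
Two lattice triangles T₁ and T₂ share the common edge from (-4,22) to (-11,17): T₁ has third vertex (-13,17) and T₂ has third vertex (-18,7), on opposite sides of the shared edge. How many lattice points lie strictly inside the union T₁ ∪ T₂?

The union is the simple quadrilateral with vertices (-4,22), (-13,17), (-11,17), (-18,7) in order.
Using the shoelace formula, 2A = |((-4)·17 − (-13)·22) + ((-13)·17 − (-11)·17) + ((-11)·7 − (-18)·17) + ((-18)·22 − (-4)·7)| = 45, so the area is 45/2.
The number of boundary lattice points is Σ gcd(|Δx|,|Δy|) = gcd(9,5) + gcd(2,0) + gcd(7,10) + gcd(14,15) = 1+2+1+1 = 5.
By Pick's theorem I = A − B/2 + 1 = 45/2 − 5/2 + 1 = 21.

21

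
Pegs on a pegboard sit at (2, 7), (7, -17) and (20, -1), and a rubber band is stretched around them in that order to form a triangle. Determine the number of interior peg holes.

195

The shoelace formula gives twice the area as |[2·(-17) − 7·7] + [7·(-1) − 20·(-17)] + [20·7 − 2·(-1)]| = 392, so the area is 196.
The number of boundary lattice points is Σ gcd(|Δx|,|Δy|) = gcd(5,24) + gcd(13,16) + gcd(18,8) = 1+1+2 = 4.
By Pick's theorem A = I + B/2 − 1, so I = 196 − 4/2 + 1 = 195.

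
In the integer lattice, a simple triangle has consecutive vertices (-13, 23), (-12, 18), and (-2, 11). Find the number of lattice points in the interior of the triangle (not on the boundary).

Using the shoelace formula, 2A = |[(-13)·18 − (-12)·23] + [(-12)·11 − (-2)·18] + [(-2)·23 − (-13)·11]| = 43, so the area is 43/2.
Summing gcd(|Δx|,|Δy|) over the edges gives the boundary count: gcd(1,5) + gcd(10,7) + gcd(11,12) = 1+1+1 = 3.
By Pick's theorem A = I + B/2 − 1, so I = 43/2 − 3/2 + 1 = 21.

21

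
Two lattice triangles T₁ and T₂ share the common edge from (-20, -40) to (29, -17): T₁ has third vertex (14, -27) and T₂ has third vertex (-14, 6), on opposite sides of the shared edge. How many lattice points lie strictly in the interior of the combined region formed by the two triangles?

1127

The union is the simple quadrilateral with vertices (-20, -40), (14, -27), (29, -17), (-14, 6) in order.
The shoelace formula gives twice the area as |((-20)·(-27) − 14·(-40)) + (14·(-17) − 29·(-27)) + (29·6 − (-14)·(-17)) + ((-14)·(-40) − (-20)·6)| = 2261, so the area is 2261/2.
Summing gcd(|Δx|,|Δy|) over the edges gives the boundary count: gcd(34,13) + gcd(15,10) + gcd(43,23) + gcd(6,46) = 1+5+1+2 = 9.
By Pick's theorem I = A − B/2 + 1 = 2261/2 − 9/2 + 1 = 1127.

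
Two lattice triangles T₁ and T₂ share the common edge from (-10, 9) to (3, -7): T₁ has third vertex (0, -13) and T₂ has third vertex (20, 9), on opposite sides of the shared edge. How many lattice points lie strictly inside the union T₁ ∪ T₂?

The union is the simple quadrilateral with vertices (-10, 9), (0, -13), (3, -7), (20, 9) in order.
Using the shoelace formula, 2A = |((-10)·(-13) − 0·9) + (0·(-7) − 3·(-13)) + (3·9 − 20·(-7)) + (20·9 − (-10)·9)| = 606, so the area is 303.
Along each edge there are gcd(|Δx|,|Δy|)+1 lattice points, so counting each shared vertex once the boundary has gcd(10,22) + gcd(3,6) + gcd(17,16) + gcd(30,0) = 2+3+1+30 = 36.
By Pick's theorem I = A − B/2 + 1 = 303 − 36/2 + 1 = 286.

286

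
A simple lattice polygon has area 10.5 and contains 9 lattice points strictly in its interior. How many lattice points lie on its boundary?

5

Pick's theorem gives A = I + B/2 − 1, so B = 2(A − I + 1) = 2(10.5 − 9 + 1) = 5.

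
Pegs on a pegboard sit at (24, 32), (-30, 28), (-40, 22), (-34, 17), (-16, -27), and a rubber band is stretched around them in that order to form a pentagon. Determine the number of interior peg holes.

Using the shoelace formula, 2A = |[24·28 − (-30)·32] + [(-30)·22 − (-40)·28] + [(-40)·17 − (-34)·22] + [(-34)·(-27) − (-16)·17] + [(-16)·32 − 24·(-27)]| = 3486, so the area is 1743.
Along each edge there are gcd(|Δx|,|Δy|)+1 lattice points, so counting each shared vertex once the boundary has gcd(54,4) + gcd(10,6) + gcd(6,5) + gcd(18,44) + gcd(40,59) = 2+2+1+2+1 = 8.
Pick's theorem gives I = A − B/2 + 1 = 1743 − 8/2 + 1 = 1740.

1740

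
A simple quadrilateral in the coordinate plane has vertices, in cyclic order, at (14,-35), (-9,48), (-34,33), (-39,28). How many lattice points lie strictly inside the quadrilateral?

1495

By the shoelace formula, twice the signed area is |(14·48 − (-9)·(-35)) + ((-9)·33 − (-34)·48) + ((-34)·28 − (-39)·33) + ((-39)·(-35) − 14·28)| = 3000, so the area is 1500.
Summing gcd(|Δx|,|Δy|) over the edges gives the boundary count: gcd(23,83) + gcd(25,15) + gcd(5,5) + gcd(53,63) = 1+5+5+1 = 12.
Pick's theorem gives I = A − B/2 + 1 = 1500 − 12/2 + 1 = 1495.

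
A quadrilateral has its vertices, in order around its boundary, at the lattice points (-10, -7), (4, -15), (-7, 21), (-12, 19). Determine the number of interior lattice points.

273

Using the shoelace formula, 2A = |[(-10)·(-15) − 4·(-7)] + [4·21 − (-7)·(-15)] + [(-7)·19 − (-12)·21] + [(-12)·(-7) − (-10)·19]| = 550, so the area is 275.
Summing gcd(|Δx|,|Δy|) over the edges gives the boundary count: gcd(14,8) + gcd(11,36) + gcd(5,2) + gcd(2,26) = 2+1+1+2 = 6.
By Pick's theorem A = I + B/2 − 1, so I = 275 − 6/2 + 1 = 273.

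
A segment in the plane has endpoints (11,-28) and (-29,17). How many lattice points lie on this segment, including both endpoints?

The number of lattice points on a segment between lattice points is gcd(|Δx|,|Δy|) + 1 = gcd(40,45) + 1 = 5 + 1 = 6.

6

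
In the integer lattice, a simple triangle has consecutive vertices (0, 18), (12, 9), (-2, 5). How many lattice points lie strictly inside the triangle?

85

The shoelace formula gives twice the area as |[0·9 − 12·18] + [12·5 − (-2)·9] + [(-2)·18 − 0·5]| = 174, so the area is 87.
Summing gcd(|Δx|,|Δy|) over the edges gives the boundary count: gcd(12,9) + gcd(14,4) + gcd(2,13) = 3+2+1 = 6.
By Pick's theorem A = I + B/2 − 1, so I = 87 − 6/2 + 1 = 85.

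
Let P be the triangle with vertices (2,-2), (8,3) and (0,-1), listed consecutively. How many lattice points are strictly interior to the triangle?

Using the shoelace formula, 2A = |(2·3 − 8·(-2)) + (8·(-1) − 0·3) + (0·(-2) − 2·(-1))| = 16, so the area is 8.
Along each edge there are gcd(|Δx|,|Δy|)+1 lattice points, so counting each shared vertex once the boundary has gcd(6,5) + gcd(8,4) + gcd(2,1) = 1+4+1 = 6.
By Pick's theorem A = I + B/2 − 1, so I = 8 − 6/2 + 1 = 6.

6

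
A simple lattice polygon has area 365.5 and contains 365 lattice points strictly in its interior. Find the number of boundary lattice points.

3

Pick's theorem gives A = I + B/2 − 1, so B = 2(A − I + 1) = 2(365.5 − 365 + 1) = 3.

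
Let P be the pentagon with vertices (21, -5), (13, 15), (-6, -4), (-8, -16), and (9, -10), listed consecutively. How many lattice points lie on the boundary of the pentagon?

The number of boundary lattice points is Σ gcd(|Δx|,|Δy|) = gcd(8,20) + gcd(19,19) + gcd(2,12) + gcd(17,6) + gcd(12,5) = 4+19+2+1+1 = 27.

27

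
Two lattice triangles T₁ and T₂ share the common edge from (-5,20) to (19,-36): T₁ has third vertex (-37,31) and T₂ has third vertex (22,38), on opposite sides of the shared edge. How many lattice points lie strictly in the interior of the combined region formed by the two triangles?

The union is the simple quadrilateral with vertices (-5,20), (-37,31), (19,-36), (22,38) in order.
The shoelace formula gives twice the area as |[(-5)·31 − (-37)·20] + [(-37)·(-36) − 19·31] + [19·38 − 22·(-36)] + [22·20 − (-5)·38]| = 3472, so the area is 1736.
Summing gcd(|Δx|,|Δy|) over the edges gives the boundary count: gcd(32,11) + gcd(56,67) + gcd(3,74) + gcd(27,18) = 1+1+1+9 = 12.
By Pick's theorem I = A − B/2 + 1 = 1736 − 12/2 + 1 = 1731.

1731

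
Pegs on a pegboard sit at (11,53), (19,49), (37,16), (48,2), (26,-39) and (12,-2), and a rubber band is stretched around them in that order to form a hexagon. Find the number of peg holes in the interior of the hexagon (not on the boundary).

1756

The shoelace formula gives twice the area as |[11·49 − 19·53] + [19·16 − 37·49] + [37·2 − 48·16] + [48·(-39) − 26·2] + [26·(-2) − 12·(-39)] + [12·53 − 11·(-2)]| = 3521, so the area is 1760.5.
Along each edge there are gcd(|Δx|,|Δy|)+1 lattice points, so counting each shared vertex once the boundary has gcd(8,4) + gcd(18,33) + gcd(11,14) + gcd(22,41) + gcd(14,37) + gcd(1,55) = 4+3+1+1+1+1 = 11.
Pick's theorem gives I = A − B/2 + 1 = 1760.5 − 11/2 + 1 = 1756.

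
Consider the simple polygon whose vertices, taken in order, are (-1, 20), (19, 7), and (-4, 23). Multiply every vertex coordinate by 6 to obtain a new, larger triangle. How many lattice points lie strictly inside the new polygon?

364

By the shoelace formula, twice the signed area is |[(-1)·7 − 19·20] + [19·23 − (-4)·7] + [(-4)·20 − (-1)·23]| = 21, so the area is 10.5.
Along each edge there are gcd(|Δx|,|Δy|)+1 lattice points, so counting each shared vertex once the boundary has gcd(20,13) + gcd(23,16) + gcd(3,3) = 1+1+3 = 5.
Scaling by 6 multiplies the area by 6² = 36 (so the new area is 378) and multiplies the boundary lattice-point count by 6, giving 30.
By Pick's theorem, the interior count of the dilated polygon is 378 − 30/2 + 1 = 364.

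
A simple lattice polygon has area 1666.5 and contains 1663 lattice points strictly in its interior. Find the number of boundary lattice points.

Pick's theorem gives A = I + B/2 − 1, so B = 2(A − I + 1) = 2(1666.5 − 1663 + 1) = 9.

9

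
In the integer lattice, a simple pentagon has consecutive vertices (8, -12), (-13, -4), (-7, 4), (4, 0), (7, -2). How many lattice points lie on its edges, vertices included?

6

The number of boundary lattice points is Σ gcd(|Δx|,|Δy|) = gcd(21,8) + gcd(6,8) + gcd(11,4) + gcd(3,2) + gcd(1,10) = 1+2+1+1+1 = 6.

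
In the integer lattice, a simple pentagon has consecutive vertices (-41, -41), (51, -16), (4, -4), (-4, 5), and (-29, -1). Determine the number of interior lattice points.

1951

Using the shoelace formula, 2A = |[(-41)·(-16) − 51·(-41)] + [51·(-4) − 4·(-16)] + [4·5 − (-4)·(-4)] + [(-4)·(-1) − (-29)·5] + [(-29)·(-41) − (-41)·(-1)]| = 3908, so the area is 1954.
Along each edge there are gcd(|Δx|,|Δy|)+1 lattice points, so counting each shared vertex once the boundary has gcd(92,25) + gcd(47,12) + gcd(8,9) + gcd(25,6) + gcd(12,40) = 1+1+1+1+4 = 8.
By Pick's theorem A = I + B/2 − 1, so I = 1954 − 8/2 + 1 = 1951.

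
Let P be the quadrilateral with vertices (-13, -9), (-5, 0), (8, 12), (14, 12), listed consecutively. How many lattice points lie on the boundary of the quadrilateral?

11

Along each edge there are gcd(|Δx|,|Δy|)+1 lattice points, so counting each shared vertex once the boundary has gcd(8,9) + gcd(13,12) + gcd(6,0) + gcd(27,21) = 1+1+6+3 = 11.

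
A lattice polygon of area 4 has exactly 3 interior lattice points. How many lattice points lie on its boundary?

Pick's theorem gives A = I + B/2 − 1, so B = 2(A − I + 1) = 2(4 − 3 + 1) = 4.

4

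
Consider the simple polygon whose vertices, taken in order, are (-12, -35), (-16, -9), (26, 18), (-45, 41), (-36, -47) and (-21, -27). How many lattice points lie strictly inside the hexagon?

2673

The shoelace formula gives twice the area as |[(-12)·(-9) − (-16)·(-35)] + [(-16)·18 − 26·(-9)] + [26·41 − (-45)·18] + [(-45)·(-47) − (-36)·41] + [(-36)·(-27) − (-21)·(-47)] + [(-21)·(-35) − (-12)·(-27)]| = 5357, so the area is 5357/2.
Summing gcd(|Δx|,|Δy|) over the edges gives the boundary count: gcd(4,26) + gcd(42,27) + gcd(71,23) + gcd(9,88) + gcd(15,20) + gcd(9,8) = 2+3+1+1+5+1 = 13.
Pick's theorem gives I = A − B/2 + 1 = 5357/2 − 13/2 + 1 = 2673.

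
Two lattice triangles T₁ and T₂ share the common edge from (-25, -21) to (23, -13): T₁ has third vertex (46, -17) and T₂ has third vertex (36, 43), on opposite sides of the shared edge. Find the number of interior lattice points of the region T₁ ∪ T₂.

The union is the simple quadrilateral with vertices (-25, -21), (46, -17), (23, -13), (36, 43) in order.
Using the shoelace formula, 2A = |[(-25)·(-17) − 46·(-21)] + [46·(-13) − 23·(-17)] + [23·43 − 36·(-13)] + [36·(-21) − (-25)·43]| = 2960, so the area is 1480.
Along each edge there are gcd(|Δx|,|Δy|)+1 lattice points, so counting each shared vertex once the boundary has gcd(71,4) + gcd(23,4) + gcd(13,56) + gcd(61,64) = 1+1+1+1 = 4.
By Pick's theorem I = A − B/2 + 1 = 1480 − 4/2 + 1 = 1479.

1479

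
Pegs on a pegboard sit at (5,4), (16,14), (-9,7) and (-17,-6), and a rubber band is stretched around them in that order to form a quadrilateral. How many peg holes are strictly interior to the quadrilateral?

188

By the shoelace formula, twice the signed area is |[5·14 − 16·4] + [16·7 − (-9)·14] + [(-9)·(-6) − (-17)·7] + [(-17)·4 − 5·(-6)]| = 379, so the area is 189.5.
Summing gcd(|Δx|,|Δy|) over the edges gives the boundary count: gcd(11,10) + gcd(25,7) + gcd(8,13) + gcd(22,10) = 1+1+1+2 = 5.
Pick's theorem gives I = A − B/2 + 1 = 189.5 − 5/2 + 1 = 188.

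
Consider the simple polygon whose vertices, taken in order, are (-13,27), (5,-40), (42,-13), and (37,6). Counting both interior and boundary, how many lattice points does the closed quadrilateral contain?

By the shoelace formula, twice the signed area is |((-13)·(-40) − 5·27) + (5·(-13) − 42·(-40)) + (42·6 − 37·(-13)) + (37·27 − (-13)·6)| = 3810, so the area is 1905.
Summing gcd(|Δx|,|Δy|) over the edges gives the boundary count: gcd(18,67) + gcd(37,27) + gcd(5,19) + gcd(50,21) = 1+1+1+1 = 4.
Pick's theorem gives I = A − B/2 + 1 = 1905 − 4/2 + 1 = 1904, so the closed region contains I + B = 1904 + 4 = 1908 lattice points.

1908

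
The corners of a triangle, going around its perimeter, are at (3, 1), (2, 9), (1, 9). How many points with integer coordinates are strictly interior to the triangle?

3

The shoelace formula gives twice the area as |[3·9 − 2·1] + [2·9 − 1·9] + [1·1 − 3·9]| = 8, so the area is 4.
The number of boundary lattice points is Σ gcd(|Δx|,|Δy|) = gcd(1,8) + gcd(1,0) + gcd(2,8) = 1+1+2 = 4.
Pick's theorem gives I = A − B/2 + 1 = 4 − 4/2 + 1 = 3.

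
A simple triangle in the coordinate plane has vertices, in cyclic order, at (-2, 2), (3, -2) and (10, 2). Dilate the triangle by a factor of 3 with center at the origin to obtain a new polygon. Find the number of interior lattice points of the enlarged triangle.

196

The shoelace formula gives twice the area as |((-2)·(-2) − 3·2) + (3·2 − 10·(-2)) + (10·2 − (-2)·2)| = 48, so the area is 24.
Summing gcd(|Δx|,|Δy|) over the edges gives the boundary count: gcd(5,4) + gcd(7,4) + gcd(12,0) = 1+1+12 = 14.
Scaling by 3 multiplies the area by 3² = 9 (so the new area is 216) and multiplies the boundary lattice-point count by 3, giving 42.
By Pick's theorem, the interior count of the dilated polygon is 216 − 42/2 + 1 = 196.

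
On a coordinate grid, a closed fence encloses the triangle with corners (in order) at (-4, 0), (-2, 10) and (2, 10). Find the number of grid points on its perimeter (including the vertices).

8

Along each edge there are gcd(|Δx|,|Δy|)+1 lattice points, so counting each shared vertex once the boundary has gcd(2,10) + gcd(4,0) + gcd(6,10) = 2+4+2 = 8.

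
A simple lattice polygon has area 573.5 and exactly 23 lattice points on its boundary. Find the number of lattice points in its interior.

563

From Pick's theorem, I = A − B/2 + 1 = 573.5 − 23/2 + 1 = 563.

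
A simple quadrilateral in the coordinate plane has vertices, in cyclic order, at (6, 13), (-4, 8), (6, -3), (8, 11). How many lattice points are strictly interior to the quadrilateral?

92

By the shoelace formula, twice the signed area is |[6·8 − (-4)·13] + [(-4)·(-3) − 6·8] + [6·11 − 8·(-3)] + [8·13 − 6·11]| = 192, so the area is 96.
Summing gcd(|Δx|,|Δy|) over the edges gives the boundary count: gcd(10,5) + gcd(10,11) + gcd(2,14) + gcd(2,2) = 5+1+2+2 = 10.
Pick's theorem gives I = A − B/2 + 1 = 96 − 10/2 + 1 = 92.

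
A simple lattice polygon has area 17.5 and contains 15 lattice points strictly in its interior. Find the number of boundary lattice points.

7

Pick's theorem gives A = I + B/2 − 1, so B = 2(A − I + 1) = 2(17.5 − 15 + 1) = 7.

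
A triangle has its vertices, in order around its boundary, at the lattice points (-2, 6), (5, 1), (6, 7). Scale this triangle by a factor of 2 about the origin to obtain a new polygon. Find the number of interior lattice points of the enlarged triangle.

92

By the shoelace formula, twice the signed area is |[(-2)·1 − 5·6] + [5·7 − 6·1] + [6·6 − (-2)·7]| = 47, so the area is 23.5.
Along each edge there are gcd(|Δx|,|Δy|)+1 lattice points, so counting each shared vertex once the boundary has gcd(7,5) + gcd(1,6) + gcd(8,1) = 1+1+1 = 3.
Scaling by 2 multiplies the area by 2² = 4 (so the new area is 94) and multiplies the boundary lattice-point count by 2, giving 6.
By Pick's theorem, the interior count of the dilated polygon is 94 − 6/2 + 1 = 92.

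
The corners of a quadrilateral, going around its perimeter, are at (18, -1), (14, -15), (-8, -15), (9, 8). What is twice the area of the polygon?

668

The shoelace formula gives twice the area as |[18·(-15) − 14·(-1)] + [14·(-15) − (-8)·(-15)] + [(-8)·8 − 9·(-15)] + [9·(-1) − 18·8]| = 668, so the area is 334.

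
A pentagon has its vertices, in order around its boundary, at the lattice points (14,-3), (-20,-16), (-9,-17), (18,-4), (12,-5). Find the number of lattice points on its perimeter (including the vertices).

Along each edge there are gcd(|Δx|,|Δy|)+1 lattice points, so counting each shared vertex once the boundary has gcd(34,13) + gcd(11,1) + gcd(27,13) + gcd(6,1) + gcd(2,2) = 1+1+1+1+2 = 6.

6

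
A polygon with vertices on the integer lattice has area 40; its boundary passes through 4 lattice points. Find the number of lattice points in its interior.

From Pick's theorem, I = A − B/2 + 1 = 40 − 4/2 + 1 = 39.

39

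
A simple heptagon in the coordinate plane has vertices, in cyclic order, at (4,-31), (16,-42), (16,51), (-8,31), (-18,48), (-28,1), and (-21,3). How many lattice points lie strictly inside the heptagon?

Using the shoelace formula, 2A = |[4·(-42) − 16·(-31)] + [16·51 − 16·(-42)] + [16·31 − (-8)·51] + [(-8)·48 − (-18)·31] + [(-18)·1 − (-28)·48] + [(-28)·3 − (-21)·1] + [(-21)·(-31) − 4·3]| = 4796, so the area is 2398.
Along each edge there are gcd(|Δx|,|Δy|)+1 lattice points, so counting each shared vertex once the boundary has gcd(12,11) + gcd(0,93) + gcd(24,20) + gcd(10,17) + gcd(10,47) + gcd(7,2) + gcd(25,34) = 1+93+4+1+1+1+1 = 102.
By Pick's theorem A = I + B/2 − 1, so I = 2398 − 102/2 + 1 = 2348.

2348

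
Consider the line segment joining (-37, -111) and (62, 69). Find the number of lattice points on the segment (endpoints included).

10

The number of lattice points on a segment between lattice points is gcd(|Δx|,|Δy|) + 1 = gcd(99,180) + 1 = 9 + 1 = 10.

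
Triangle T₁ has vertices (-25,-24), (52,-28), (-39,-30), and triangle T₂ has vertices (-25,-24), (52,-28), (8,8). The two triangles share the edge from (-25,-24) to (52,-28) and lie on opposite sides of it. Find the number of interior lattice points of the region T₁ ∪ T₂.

1554

The union is the simple quadrilateral with vertices (-25,-24), (-39,-30), (52,-28), (8,8) in order.
The shoelace formula gives twice the area as |[(-25)·(-30) − (-39)·(-24)] + [(-39)·(-28) − 52·(-30)] + [52·8 − 8·(-28)] + [8·(-24) − (-25)·8]| = 3114, so the area is 1557.
Summing gcd(|Δx|,|Δy|) over the edges gives the boundary count: gcd(14,6) + gcd(91,2) + gcd(44,36) + gcd(33,32) = 2+1+4+1 = 8.
By Pick's theorem I = A − B/2 + 1 = 1557 − 8/2 + 1 = 1554.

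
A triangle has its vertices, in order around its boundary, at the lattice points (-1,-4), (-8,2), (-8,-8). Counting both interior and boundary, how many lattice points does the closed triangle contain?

42

Using the shoelace formula, 2A = |[(-1)·2 − (-8)·(-4)] + [(-8)·(-8) − (-8)·2] + [(-8)·(-4) − (-1)·(-8)]| = 70, so the area is 35.
The number of boundary lattice points is Σ gcd(|Δx|,|Δy|) = gcd(7,6) + gcd(0,10) + gcd(7,4) = 1+10+1 = 12.
Pick's theorem gives I = A − B/2 + 1 = 35 − 12/2 + 1 = 30, so the closed region contains I + B = 30 + 12 = 42 lattice points.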